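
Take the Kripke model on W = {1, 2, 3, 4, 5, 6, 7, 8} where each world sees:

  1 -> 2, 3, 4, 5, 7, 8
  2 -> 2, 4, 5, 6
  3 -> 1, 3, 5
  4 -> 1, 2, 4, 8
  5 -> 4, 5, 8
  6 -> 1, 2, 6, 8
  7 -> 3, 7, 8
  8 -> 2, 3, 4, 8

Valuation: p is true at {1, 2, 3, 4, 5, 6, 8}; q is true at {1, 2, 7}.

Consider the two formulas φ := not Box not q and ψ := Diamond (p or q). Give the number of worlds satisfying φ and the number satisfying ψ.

7 and 8

For not Box not q:
1: Box not q is F. ✓
2: Box not q is F. ✓
3: Box not q is F. ✓
4: Box not q is F. ✓
5: Box not q is T. ✗
6: Box not q is F. ✓
7: Box not q is F. ✓
8: Box not q is F. ✓
— 7 worlds.
For Diamond (p or q):
1: successors {2, 3, 4, 5, 7, 8}; p or q there: 2:T, 3:T, 4:T, 5:T, 7:T, 8:T. ✓
2: successors {2, 4, 5, 6}; p or q there: 2:T, 4:T, 5:T, 6:T. ✓
3: successors {1, 3, 5}; p or q there: 1:T, 3:T, 5:T. ✓
4: successors {1, 2, 4, 8}; p or q there: 1:T, 2:T, 4:T, 8:T. ✓
5: successors {4, 5, 8}; p or q there: 4:T, 5:T, 8:T. ✓
6: successors {1, 2, 6, 8}; p or q there: 1:T, 2:T, 6:T, 8:T. ✓
7: successors {3, 7, 8}; p or q there: 3:T, 7:T, 8:T. ✓
8: successors {2, 3, 4, 8}; p or q there: 2:T, 3:T, 4:T, 8:T. ✓
— 8 worlds.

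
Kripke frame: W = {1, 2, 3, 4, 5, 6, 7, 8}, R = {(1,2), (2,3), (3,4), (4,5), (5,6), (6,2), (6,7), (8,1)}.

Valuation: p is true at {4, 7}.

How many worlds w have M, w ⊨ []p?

1: successors {2}; p there: 2:F. ✗
2: successors {3}; p there: 3:F. ✗
3: successors {4}; p there: 4:T. ✓
4: successors {5}; p there: 5:F. ✗
5: successors {6}; p there: 6:F. ✗
6: successors {2, 7}; p there: 2:F, 7:T. ✗
7: no successors, so []p holds vacuously. ✓
8: successors {1}; p there: 1:F. ✗
Satisfying worlds: {3, 7}.

2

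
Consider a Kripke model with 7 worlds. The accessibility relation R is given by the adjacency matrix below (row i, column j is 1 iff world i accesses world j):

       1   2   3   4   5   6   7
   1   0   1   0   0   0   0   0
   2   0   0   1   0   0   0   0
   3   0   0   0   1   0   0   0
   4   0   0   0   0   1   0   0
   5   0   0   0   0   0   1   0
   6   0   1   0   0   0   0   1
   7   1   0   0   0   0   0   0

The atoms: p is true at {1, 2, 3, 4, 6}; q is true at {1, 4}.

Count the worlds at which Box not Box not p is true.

1: successors {2}; not Box not p there: 2:T. ✓
2: successors {3}; not Box not p there: 3:T. ✓
3: successors {4}; not Box not p there: 4:F. ✗
4: successors {5}; not Box not p there: 5:T. ✓
5: successors {6}; not Box not p there: 6:T. ✓
6: successors {2, 7}; not Box not p there: 2:T, 7:T. ✓
7: successors {1}; not Box not p there: 1:T. ✓
Satisfying worlds: {1, 2, 4, 5, 6, 7}.

6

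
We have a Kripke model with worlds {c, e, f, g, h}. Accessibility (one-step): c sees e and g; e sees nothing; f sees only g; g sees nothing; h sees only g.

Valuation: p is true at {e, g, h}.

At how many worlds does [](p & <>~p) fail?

c: successors {e, g}; p & <>~p there: e:F, g:F. ✗
e: no successors, so [](p & <>~p) holds vacuously. ✓
f: successors {g}; p & <>~p there: g:F. ✗
g: no successors, so [](p & <>~p) holds vacuously. ✓
h: successors {g}; p & <>~p there: g:F. ✗
Satisfying worlds: {e, g}.
So [](p & <>~p) fails at the other 3 worlds.

3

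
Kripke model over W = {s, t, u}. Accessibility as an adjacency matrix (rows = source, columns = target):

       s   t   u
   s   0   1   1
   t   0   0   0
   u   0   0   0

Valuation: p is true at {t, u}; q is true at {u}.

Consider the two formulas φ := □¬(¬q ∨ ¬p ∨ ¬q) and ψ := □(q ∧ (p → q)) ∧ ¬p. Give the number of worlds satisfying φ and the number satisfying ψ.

For □¬(¬q ∨ ¬p ∨ ¬q):
s: successors {t, u}; ¬(¬q ∨ ¬p ∨ ¬q) there: t:F, u:T. ✗
t: no successors, so □¬(¬q ∨ ¬p ∨ ¬q) holds vacuously. ✓
u: no successors, so □¬(¬q ∨ ¬p ∨ ¬q) holds vacuously. ✓
— 2 worlds.
For □(q ∧ (p → q)) ∧ ¬p:
s: □(q ∧ (p → q)) is F, ¬p is T. ✗
t: □(q ∧ (p → q)) is T, ¬p is F. ✗
u: □(q ∧ (p → q)) is T, ¬p is F. ✗
— 0 worlds.

2 and 0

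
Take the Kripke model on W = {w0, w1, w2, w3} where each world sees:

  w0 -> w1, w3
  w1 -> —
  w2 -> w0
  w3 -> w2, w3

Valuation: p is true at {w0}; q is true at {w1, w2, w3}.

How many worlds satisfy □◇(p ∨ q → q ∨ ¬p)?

2

w0: successors {w1, w3}; ◇(p ∨ q → q ∨ ¬p) there: w1:F, w3:T. ✗
w1: no successors, so □◇(p ∨ q → q ∨ ¬p) holds vacuously. ✓
w2: successors {w0}; ◇(p ∨ q → q ∨ ¬p) there: w0:T. ✓
w3: successors {w2, w3}; ◇(p ∨ q → q ∨ ¬p) there: w2:F, w3:T. ✗
Satisfying worlds: {w1, w2}.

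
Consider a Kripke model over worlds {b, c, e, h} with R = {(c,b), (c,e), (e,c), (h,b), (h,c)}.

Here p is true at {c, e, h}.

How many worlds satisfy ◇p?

b: no successors, so ◇p fails. ✗
c: successors {b, e}; p there: b:F, e:T. ✓
e: successors {c}; p there: c:T. ✓
h: successors {b, c}; p there: b:F, c:T. ✓
Satisfying worlds: {c, e, h}.

3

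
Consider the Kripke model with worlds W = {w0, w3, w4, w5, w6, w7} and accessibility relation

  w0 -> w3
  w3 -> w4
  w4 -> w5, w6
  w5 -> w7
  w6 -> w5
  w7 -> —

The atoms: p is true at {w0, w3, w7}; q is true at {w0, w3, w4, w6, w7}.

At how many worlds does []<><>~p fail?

3

w0: successors {w3}; <><>~p there: w3:T. ✓
w3: successors {w4}; <><>~p there: w4:T. ✓
w4: successors {w5, w6}; <><>~p there: w5:F, w6:F. ✗
w5: successors {w7}; <><>~p there: w7:F. ✗
w6: successors {w5}; <><>~p there: w5:F. ✗
w7: no successors, so []<><>~p holds vacuously. ✓
Satisfying worlds: {w0, w3, w7}.
So []<><>~p fails at the other 3 worlds.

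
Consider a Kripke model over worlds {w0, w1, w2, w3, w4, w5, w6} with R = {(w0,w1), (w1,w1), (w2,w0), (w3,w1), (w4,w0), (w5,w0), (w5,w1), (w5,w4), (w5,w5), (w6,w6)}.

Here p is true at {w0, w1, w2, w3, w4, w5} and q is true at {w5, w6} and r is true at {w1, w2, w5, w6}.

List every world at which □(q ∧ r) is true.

w0: successors {w1}; q ∧ r there: w1:F. ✗
w1: successors {w1}; q ∧ r there: w1:F. ✗
w2: successors {w0}; q ∧ r there: w0:F. ✗
w3: successors {w1}; q ∧ r there: w1:F. ✗
w4: successors {w0}; q ∧ r there: w0:F. ✗
w5: successors {w0, w1, w4, w5}; q ∧ r there: w0:F, w1:F, w4:F, w5:T. ✗
w6: successors {w6}; q ∧ r there: w6:T. ✓

{w6}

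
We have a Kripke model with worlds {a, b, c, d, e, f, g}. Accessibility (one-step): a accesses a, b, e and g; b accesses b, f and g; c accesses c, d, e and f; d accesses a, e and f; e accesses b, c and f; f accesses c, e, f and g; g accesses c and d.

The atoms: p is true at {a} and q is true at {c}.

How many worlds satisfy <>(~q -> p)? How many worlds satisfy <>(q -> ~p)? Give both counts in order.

For <>(~q -> p):
a: successors {a, b, e, g}; ~q -> p there: a:T, b:F, e:F, g:F. ✓
b: successors {b, f, g}; ~q -> p there: b:F, f:F, g:F. ✗
c: successors {c, d, e, f}; ~q -> p there: c:T, d:F, e:F, f:F. ✓
d: successors {a, e, f}; ~q -> p there: a:T, e:F, f:F. ✓
e: successors {b, c, f}; ~q -> p there: b:F, c:T, f:F. ✓
f: successors {c, e, f, g}; ~q -> p there: c:T, e:F, f:F, g:F. ✓
g: successors {c, d}; ~q -> p there: c:T, d:F. ✓
— 6 worlds.
For <>(q -> ~p):
a: successors {a, b, e, g}; q -> ~p there: a:T, b:T, e:T, g:T. ✓
b: successors {b, f, g}; q -> ~p there: b:T, f:T, g:T. ✓
c: successors {c, d, e, f}; q -> ~p there: c:T, d:T, e:T, f:T. ✓
d: successors {a, e, f}; q -> ~p there: a:T, e:T, f:T. ✓
e: successors {b, c, f}; q -> ~p there: b:T, c:T, f:T. ✓
f: successors {c, e, f, g}; q -> ~p there: c:T, e:T, f:T, g:T. ✓
g: successors {c, d}; q -> ~p there: c:T, d:T. ✓
— 7 worlds.

6 and 7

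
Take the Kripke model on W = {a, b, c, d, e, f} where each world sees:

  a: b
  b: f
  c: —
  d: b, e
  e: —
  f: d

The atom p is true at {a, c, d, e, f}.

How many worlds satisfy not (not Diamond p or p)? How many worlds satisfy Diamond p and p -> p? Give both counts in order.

1 and 6

For not (not Diamond p or p):
a: not Diamond p or p is T. ✗
b: not Diamond p or p is F. ✓
c: not Diamond p or p is T. ✗
d: not Diamond p or p is T. ✗
e: not Diamond p or p is T. ✗
f: not Diamond p or p is T. ✗
— 1 world.
For Diamond p and p -> p:
a: Diamond p and p is F, p is T. ✓
b: Diamond p and p is F, p is F. ✓
c: Diamond p and p is F, p is T. ✓
d: Diamond p and p is T, p is T. ✓
e: Diamond p and p is F, p is T. ✓
f: Diamond p and p is T, p is T. ✓
— 6 worlds.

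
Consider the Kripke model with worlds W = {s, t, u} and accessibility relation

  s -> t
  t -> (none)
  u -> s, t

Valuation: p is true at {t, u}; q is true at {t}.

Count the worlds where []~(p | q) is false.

2

s: successors {t}; ~(p | q) there: t:F. ✗
t: no successors, so []~(p | q) holds vacuously. ✓
u: successors {s, t}; ~(p | q) there: s:T, t:F. ✗
Satisfying worlds: {t}.
So []~(p | q) fails at the other 2 worlds.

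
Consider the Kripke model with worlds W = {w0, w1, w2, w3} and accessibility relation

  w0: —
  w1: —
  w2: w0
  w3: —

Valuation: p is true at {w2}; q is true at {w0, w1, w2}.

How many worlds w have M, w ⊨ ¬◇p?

4

w0: ◇p is F. ✓
w1: ◇p is F. ✓
w2: ◇p is F. ✓
w3: ◇p is F. ✓
Satisfying worlds: {w0, w1, w2, w3}.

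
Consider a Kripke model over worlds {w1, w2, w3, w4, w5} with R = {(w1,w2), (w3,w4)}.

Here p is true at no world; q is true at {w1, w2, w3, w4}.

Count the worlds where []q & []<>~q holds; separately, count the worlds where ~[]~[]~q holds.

3 and 2

For []q & []<>~q:
w1: []q is T, []<>~q is F. ✗
w2: []q is T, []<>~q is T. ✓
w3: []q is T, []<>~q is F. ✗
w4: []q is T, []<>~q is T. ✓
w5: []q is T, []<>~q is T. ✓
— 3 worlds.
For ~[]~[]~q:
w1: []~[]~q is F. ✓
w2: []~[]~q is T. ✗
w3: []~[]~q is F. ✓
w4: []~[]~q is T. ✗
w5: []~[]~q is T. ✗
— 2 worlds.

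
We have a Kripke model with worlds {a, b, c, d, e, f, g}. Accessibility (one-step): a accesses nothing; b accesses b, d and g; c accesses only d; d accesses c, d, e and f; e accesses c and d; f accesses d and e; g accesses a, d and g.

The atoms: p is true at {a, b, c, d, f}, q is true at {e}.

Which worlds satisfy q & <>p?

{e}

a: q is F, <>p is F. ✗
b: q is F, <>p is T. ✗
c: q is F, <>p is T. ✗
d: q is F, <>p is T. ✗
e: q is T, <>p is T. ✓
f: q is F, <>p is T. ✗
g: q is F, <>p is T. ✗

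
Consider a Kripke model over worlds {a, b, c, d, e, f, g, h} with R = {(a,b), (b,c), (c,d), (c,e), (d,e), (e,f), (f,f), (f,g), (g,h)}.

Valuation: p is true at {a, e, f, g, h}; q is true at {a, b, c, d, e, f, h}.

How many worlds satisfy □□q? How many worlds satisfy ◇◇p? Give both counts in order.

6 and 5

For □□q:
a: successors {b}; □q there: b:T. ✓
b: successors {c}; □q there: c:T. ✓
c: successors {d, e}; □q there: d:T, e:T. ✓
d: successors {e}; □q there: e:T. ✓
e: successors {f}; □q there: f:F. ✗
f: successors {f, g}; □q there: f:F, g:T. ✗
g: successors {h}; □q there: h:T. ✓
h: no successors, so □□q holds vacuously. ✓
— 6 worlds.
For ◇◇p:
a: successors {b}; ◇p there: b:F. ✗
b: successors {c}; ◇p there: c:T. ✓
c: successors {d, e}; ◇p there: d:T, e:T. ✓
d: successors {e}; ◇p there: e:T. ✓
e: successors {f}; ◇p there: f:T. ✓
f: successors {f, g}; ◇p there: f:T, g:T. ✓
g: successors {h}; ◇p there: h:F. ✗
h: no successors, so ◇◇p fails. ✗
— 5 worlds.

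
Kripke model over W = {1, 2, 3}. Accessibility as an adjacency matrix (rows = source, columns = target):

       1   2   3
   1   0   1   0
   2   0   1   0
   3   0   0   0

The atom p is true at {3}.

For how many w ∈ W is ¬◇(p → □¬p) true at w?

1

1: ◇(p → □¬p) is T. ✗
2: ◇(p → □¬p) is T. ✗
3: ◇(p → □¬p) is F. ✓
Satisfying worlds: {3}.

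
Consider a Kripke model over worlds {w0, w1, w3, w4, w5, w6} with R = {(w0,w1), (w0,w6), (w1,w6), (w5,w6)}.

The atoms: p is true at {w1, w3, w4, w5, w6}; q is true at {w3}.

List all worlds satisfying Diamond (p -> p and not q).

{w0, w1, w5}

w0: successors {w1, w6}; p -> p and not q there: w1:T, w6:T. ✓
w1: successors {w6}; p -> p and not q there: w6:T. ✓
w3: no successors, so Diamond (p -> p and not q) fails. ✗
w4: no successors, so Diamond (p -> p and not q) fails. ✗
w5: successors {w6}; p -> p and not q there: w6:T. ✓
w6: no successors, so Diamond (p -> p and not q) fails. ✗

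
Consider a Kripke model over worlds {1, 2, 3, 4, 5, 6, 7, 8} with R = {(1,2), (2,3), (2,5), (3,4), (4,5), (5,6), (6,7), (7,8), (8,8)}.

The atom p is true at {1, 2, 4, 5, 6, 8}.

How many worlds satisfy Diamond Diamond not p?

1: successors {2}; Diamond not p there: 2:T. ✓
2: successors {3, 5}; Diamond not p there: 3:F, 5:F. ✗
3: successors {4}; Diamond not p there: 4:F. ✗
4: successors {5}; Diamond not p there: 5:F. ✗
5: successors {6}; Diamond not p there: 6:T. ✓
6: successors {7}; Diamond not p there: 7:F. ✗
7: successors {8}; Diamond not p there: 8:F. ✗
8: successors {8}; Diamond not p there: 8:F. ✗
Satisfying worlds: {1, 5}.

2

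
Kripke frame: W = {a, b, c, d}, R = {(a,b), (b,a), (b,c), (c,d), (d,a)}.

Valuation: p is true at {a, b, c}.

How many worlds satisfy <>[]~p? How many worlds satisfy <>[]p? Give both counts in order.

For <>[]~p:
a: successors {b}; []~p there: b:F. ✗
b: successors {a, c}; []~p there: a:F, c:T. ✓
c: successors {d}; []~p there: d:F. ✗
d: successors {a}; []~p there: a:F. ✗
— 1 world.
For <>[]p:
a: successors {b}; []p there: b:T. ✓
b: successors {a, c}; []p there: a:T, c:F. ✓
c: successors {d}; []p there: d:T. ✓
d: successors {a}; []p there: a:T. ✓
— 4 worlds.

1 and 4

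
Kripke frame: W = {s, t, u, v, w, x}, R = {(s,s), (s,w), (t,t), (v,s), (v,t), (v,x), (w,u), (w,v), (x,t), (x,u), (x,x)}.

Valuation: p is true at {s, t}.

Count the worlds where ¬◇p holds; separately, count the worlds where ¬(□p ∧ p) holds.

For ¬◇p:
s: ◇p is T. ✗
t: ◇p is T. ✗
u: ◇p is F. ✓
v: ◇p is T. ✗
w: ◇p is F. ✓
x: ◇p is T. ✗
— 2 worlds.
For ¬(□p ∧ p):
s: □p ∧ p is F. ✓
t: □p ∧ p is T. ✗
u: □p ∧ p is F. ✓
v: □p ∧ p is F. ✓
w: □p ∧ p is F. ✓
x: □p ∧ p is F. ✓
— 5 worlds.

2 and 5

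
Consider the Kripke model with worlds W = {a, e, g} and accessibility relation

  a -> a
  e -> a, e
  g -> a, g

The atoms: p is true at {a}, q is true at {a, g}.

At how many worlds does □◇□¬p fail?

a: successors {a}; ◇□¬p there: a:F. ✗
e: successors {a, e}; ◇□¬p there: a:F, e:F. ✗
g: successors {a, g}; ◇□¬p there: a:F, g:F. ✗
Satisfying worlds: ∅.
So □◇□¬p fails at the other 3 worlds.

3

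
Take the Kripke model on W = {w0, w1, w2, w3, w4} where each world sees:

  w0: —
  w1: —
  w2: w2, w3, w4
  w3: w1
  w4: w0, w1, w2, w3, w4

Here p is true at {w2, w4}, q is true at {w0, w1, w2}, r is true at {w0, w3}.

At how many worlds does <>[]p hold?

w0: no successors, so <>[]p fails. ✗
w1: no successors, so <>[]p fails. ✗
w2: successors {w2, w3, w4}; []p there: w2:F, w3:F, w4:F. ✗
w3: successors {w1}; []p there: w1:T. ✓
w4: successors {w0, w1, w2, w3, w4}; []p there: w0:T, w1:T, w2:F, w3:F, w4:F. ✓
Satisfying worlds: {w3, w4}.

2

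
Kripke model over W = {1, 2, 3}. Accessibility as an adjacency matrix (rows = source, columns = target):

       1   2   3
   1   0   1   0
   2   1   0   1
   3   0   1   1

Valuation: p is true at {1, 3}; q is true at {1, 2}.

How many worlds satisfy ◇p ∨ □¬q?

2

1: ◇p is F, □¬q is F. ✗
2: ◇p is T, □¬q is F. ✓
3: ◇p is T, □¬q is F. ✓
Satisfying worlds: {2, 3}.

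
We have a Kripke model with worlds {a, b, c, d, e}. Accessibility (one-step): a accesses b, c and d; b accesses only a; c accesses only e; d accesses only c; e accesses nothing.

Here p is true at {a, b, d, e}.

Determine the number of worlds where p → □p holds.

a: p is T, □p is F. ✗
b: p is T, □p is T. ✓
c: p is F, □p is T. ✓
d: p is T, □p is F. ✗
e: p is T, □p is T. ✓
Satisfying worlds: {b, c, e}.

3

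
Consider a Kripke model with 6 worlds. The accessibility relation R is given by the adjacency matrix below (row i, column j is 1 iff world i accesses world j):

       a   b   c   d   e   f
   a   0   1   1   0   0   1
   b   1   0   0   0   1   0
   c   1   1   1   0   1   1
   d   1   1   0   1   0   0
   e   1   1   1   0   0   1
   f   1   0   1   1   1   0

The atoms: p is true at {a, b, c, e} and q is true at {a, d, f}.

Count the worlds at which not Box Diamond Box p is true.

4

a: Box Diamond Box p is F. ✓
b: Box Diamond Box p is T. ✗
c: Box Diamond Box p is F. ✓
d: Box Diamond Box p is F. ✓
e: Box Diamond Box p is F. ✓
f: Box Diamond Box p is T. ✗
Satisfying worlds: {a, c, d, e}.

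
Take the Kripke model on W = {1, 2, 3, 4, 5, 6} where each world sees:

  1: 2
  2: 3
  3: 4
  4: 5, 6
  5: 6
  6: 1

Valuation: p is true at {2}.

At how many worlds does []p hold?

1

1: successors {2}; p there: 2:T. ✓
2: successors {3}; p there: 3:F. ✗
3: successors {4}; p there: 4:F. ✗
4: successors {5, 6}; p there: 5:F, 6:F. ✗
5: successors {6}; p there: 6:F. ✗
6: successors {1}; p there: 1:F. ✗
Satisfying worlds: {1}.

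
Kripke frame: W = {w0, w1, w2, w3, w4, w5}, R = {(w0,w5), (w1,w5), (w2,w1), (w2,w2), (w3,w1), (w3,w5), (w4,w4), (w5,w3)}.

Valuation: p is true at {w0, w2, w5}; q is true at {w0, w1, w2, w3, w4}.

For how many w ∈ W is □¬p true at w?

w0: successors {w5}; ¬p there: w5:F. ✗
w1: successors {w5}; ¬p there: w5:F. ✗
w2: successors {w1, w2}; ¬p there: w1:T, w2:F. ✗
w3: successors {w1, w5}; ¬p there: w1:T, w5:F. ✗
w4: successors {w4}; ¬p there: w4:T. ✓
w5: successors {w3}; ¬p there: w3:T. ✓
Satisfying worlds: {w4, w5}.

2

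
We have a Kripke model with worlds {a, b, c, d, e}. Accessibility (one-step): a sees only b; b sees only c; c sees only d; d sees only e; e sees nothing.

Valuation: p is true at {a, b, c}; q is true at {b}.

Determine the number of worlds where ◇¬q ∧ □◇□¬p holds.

a: ◇¬q is F, □◇□¬p is T. ✗
b: ◇¬q is T, □◇□¬p is T. ✓
c: ◇¬q is T, □◇□¬p is T. ✓
d: ◇¬q is T, □◇□¬p is F. ✗
e: ◇¬q is F, □◇□¬p is T. ✗
Satisfying worlds: {b, c}.

2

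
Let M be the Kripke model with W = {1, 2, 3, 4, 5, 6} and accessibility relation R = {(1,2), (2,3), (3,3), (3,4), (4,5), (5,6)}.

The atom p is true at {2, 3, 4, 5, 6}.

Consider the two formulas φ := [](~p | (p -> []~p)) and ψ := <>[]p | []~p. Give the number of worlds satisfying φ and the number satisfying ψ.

2 and 6

For [](~p | (p -> []~p)):
1: successors {2}; ~p | (p -> []~p) there: 2:F. ✗
2: successors {3}; ~p | (p -> []~p) there: 3:F. ✗
3: successors {3, 4}; ~p | (p -> []~p) there: 3:F, 4:F. ✗
4: successors {5}; ~p | (p -> []~p) there: 5:F. ✗
5: successors {6}; ~p | (p -> []~p) there: 6:T. ✓
6: no successors, so [](~p | (p -> []~p)) holds vacuously. ✓
— 2 worlds.
For <>[]p | []~p:
1: <>[]p is T, []~p is F. ✓
2: <>[]p is T, []~p is F. ✓
3: <>[]p is T, []~p is F. ✓
4: <>[]p is T, []~p is F. ✓
5: <>[]p is T, []~p is F. ✓
6: <>[]p is F, []~p is T. ✓
— 6 worlds.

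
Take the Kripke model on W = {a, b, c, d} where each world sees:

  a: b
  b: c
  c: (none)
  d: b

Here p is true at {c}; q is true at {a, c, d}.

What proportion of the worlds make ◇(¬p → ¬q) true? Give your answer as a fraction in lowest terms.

a: successors {b}; ¬p → ¬q there: b:T. ✓
b: successors {c}; ¬p → ¬q there: c:T. ✓
c: no successors, so ◇(¬p → ¬q) fails. ✗
d: successors {b}; ¬p → ¬q there: b:T. ✓
That's 3 of 4 worlds, so 3/4.

3/4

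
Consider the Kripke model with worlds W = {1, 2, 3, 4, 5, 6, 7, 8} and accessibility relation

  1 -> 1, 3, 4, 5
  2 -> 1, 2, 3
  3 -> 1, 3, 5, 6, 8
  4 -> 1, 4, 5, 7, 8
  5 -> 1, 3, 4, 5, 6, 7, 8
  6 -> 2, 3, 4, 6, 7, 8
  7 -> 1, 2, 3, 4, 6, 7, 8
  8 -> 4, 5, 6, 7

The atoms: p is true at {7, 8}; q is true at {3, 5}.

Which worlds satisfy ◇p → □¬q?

1: ◇p is F, □¬q is F. ✓
2: ◇p is F, □¬q is F. ✓
3: ◇p is T, □¬q is F. ✗
4: ◇p is T, □¬q is F. ✗
5: ◇p is T, □¬q is F. ✗
6: ◇p is T, □¬q is F. ✗
7: ◇p is T, □¬q is F. ✗
8: ◇p is T, □¬q is F. ✗

{1, 2}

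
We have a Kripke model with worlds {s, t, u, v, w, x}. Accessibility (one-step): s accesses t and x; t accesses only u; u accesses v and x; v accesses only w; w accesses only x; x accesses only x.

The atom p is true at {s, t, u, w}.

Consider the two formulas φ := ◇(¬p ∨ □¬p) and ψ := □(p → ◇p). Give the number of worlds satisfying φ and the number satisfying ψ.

For ◇(¬p ∨ □¬p):
s: successors {t, x}; ¬p ∨ □¬p there: t:F, x:T. ✓
t: successors {u}; ¬p ∨ □¬p there: u:T. ✓
u: successors {v, x}; ¬p ∨ □¬p there: v:T, x:T. ✓
v: successors {w}; ¬p ∨ □¬p there: w:T. ✓
w: successors {x}; ¬p ∨ □¬p there: x:T. ✓
x: successors {x}; ¬p ∨ □¬p there: x:T. ✓
— 6 worlds.
For □(p → ◇p):
s: successors {t, x}; p → ◇p there: t:T, x:T. ✓
t: successors {u}; p → ◇p there: u:F. ✗
u: successors {v, x}; p → ◇p there: v:T, x:T. ✓
v: successors {w}; p → ◇p there: w:F. ✗
w: successors {x}; p → ◇p there: x:T. ✓
x: successors {x}; p → ◇p there: x:T. ✓
— 4 worlds.

6 and 4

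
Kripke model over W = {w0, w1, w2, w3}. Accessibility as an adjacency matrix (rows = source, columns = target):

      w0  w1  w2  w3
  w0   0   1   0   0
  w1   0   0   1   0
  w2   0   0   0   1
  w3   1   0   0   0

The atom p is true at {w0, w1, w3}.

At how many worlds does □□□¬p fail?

w0: successors {w1}; □□¬p there: w1:F. ✗
w1: successors {w2}; □□¬p there: w2:F. ✗
w2: successors {w3}; □□¬p there: w3:F. ✗
w3: successors {w0}; □□¬p there: w0:T. ✓
Satisfying worlds: {w3}.
So □□□¬p fails at the other 3 worlds.

3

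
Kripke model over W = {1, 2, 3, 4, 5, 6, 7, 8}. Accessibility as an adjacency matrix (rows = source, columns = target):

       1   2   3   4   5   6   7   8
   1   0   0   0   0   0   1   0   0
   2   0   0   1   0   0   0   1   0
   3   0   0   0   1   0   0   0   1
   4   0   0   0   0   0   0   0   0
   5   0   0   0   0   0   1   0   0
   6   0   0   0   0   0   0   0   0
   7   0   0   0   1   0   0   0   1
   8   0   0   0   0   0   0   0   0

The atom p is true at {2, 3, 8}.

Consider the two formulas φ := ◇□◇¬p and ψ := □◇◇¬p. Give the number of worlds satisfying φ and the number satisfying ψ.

4 and 3

For ◇□◇¬p:
1: successors {6}; □◇¬p there: 6:T. ✓
2: successors {3, 7}; □◇¬p there: 3:F, 7:F. ✗
3: successors {4, 8}; □◇¬p there: 4:T, 8:T. ✓
4: no successors, so ◇□◇¬p fails. ✗
5: successors {6}; □◇¬p there: 6:T. ✓
6: no successors, so ◇□◇¬p fails. ✗
7: successors {4, 8}; □◇¬p there: 4:T, 8:T. ✓
8: no successors, so ◇□◇¬p fails. ✗
— 4 worlds.
For □◇◇¬p:
1: successors {6}; ◇◇¬p there: 6:F. ✗
2: successors {3, 7}; ◇◇¬p there: 3:F, 7:F. ✗
3: successors {4, 8}; ◇◇¬p there: 4:F, 8:F. ✗
4: no successors, so □◇◇¬p holds vacuously. ✓
5: successors {6}; ◇◇¬p there: 6:F. ✗
6: no successors, so □◇◇¬p holds vacuously. ✓
7: successors {4, 8}; ◇◇¬p there: 4:F, 8:F. ✗
8: no successors, so □◇◇¬p holds vacuously. ✓
— 3 worlds.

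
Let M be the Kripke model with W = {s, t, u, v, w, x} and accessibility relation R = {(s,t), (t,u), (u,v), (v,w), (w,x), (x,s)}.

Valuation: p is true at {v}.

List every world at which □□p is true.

s: successors {t}; □p there: t:F. ✗
t: successors {u}; □p there: u:T. ✓
u: successors {v}; □p there: v:F. ✗
v: successors {w}; □p there: w:F. ✗
w: successors {x}; □p there: x:F. ✗
x: successors {s}; □p there: s:F. ✗

{t}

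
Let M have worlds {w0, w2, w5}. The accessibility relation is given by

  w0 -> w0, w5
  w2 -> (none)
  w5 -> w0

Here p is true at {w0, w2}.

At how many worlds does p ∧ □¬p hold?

1

w0: p is T, □¬p is F. ✗
w2: p is T, □¬p is T. ✓
w5: p is F, □¬p is F. ✗
Satisfying worlds: {w2}.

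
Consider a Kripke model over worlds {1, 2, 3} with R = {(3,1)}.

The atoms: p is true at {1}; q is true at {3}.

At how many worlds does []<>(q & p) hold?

1: no successors, so []<>(q & p) holds vacuously. ✓
2: no successors, so []<>(q & p) holds vacuously. ✓
3: successors {1}; <>(q & p) there: 1:F. ✗
Satisfying worlds: {1, 2}.

2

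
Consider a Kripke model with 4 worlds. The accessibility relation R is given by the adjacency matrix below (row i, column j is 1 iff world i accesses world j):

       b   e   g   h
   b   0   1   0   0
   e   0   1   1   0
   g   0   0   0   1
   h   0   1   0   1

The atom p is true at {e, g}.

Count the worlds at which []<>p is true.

3

b: successors {e}; <>p there: e:T. ✓
e: successors {e, g}; <>p there: e:T, g:F. ✗
g: successors {h}; <>p there: h:T. ✓
h: successors {e, h}; <>p there: e:T, h:T. ✓
Satisfying worlds: {b, g, h}.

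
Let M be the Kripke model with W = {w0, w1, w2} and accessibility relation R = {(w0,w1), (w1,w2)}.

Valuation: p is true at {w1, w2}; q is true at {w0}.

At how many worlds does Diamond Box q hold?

w0: successors {w1}; Box q there: w1:F. ✗
w1: successors {w2}; Box q there: w2:T. ✓
w2: no successors, so Diamond Box q fails. ✗
Satisfying worlds: {w1}.

1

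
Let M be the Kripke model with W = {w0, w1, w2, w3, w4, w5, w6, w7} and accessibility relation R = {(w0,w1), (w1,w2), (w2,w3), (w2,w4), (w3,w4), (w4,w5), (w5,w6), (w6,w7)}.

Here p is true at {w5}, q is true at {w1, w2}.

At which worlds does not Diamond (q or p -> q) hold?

w0: Diamond (q or p -> q) is T. ✗
w1: Diamond (q or p -> q) is T. ✗
w2: Diamond (q or p -> q) is T. ✗
w3: Diamond (q or p -> q) is T. ✗
w4: Diamond (q or p -> q) is F. ✓
w5: Diamond (q or p -> q) is T. ✗
w6: Diamond (q or p -> q) is T. ✗
w7: Diamond (q or p -> q) is F. ✓

{w4, w7}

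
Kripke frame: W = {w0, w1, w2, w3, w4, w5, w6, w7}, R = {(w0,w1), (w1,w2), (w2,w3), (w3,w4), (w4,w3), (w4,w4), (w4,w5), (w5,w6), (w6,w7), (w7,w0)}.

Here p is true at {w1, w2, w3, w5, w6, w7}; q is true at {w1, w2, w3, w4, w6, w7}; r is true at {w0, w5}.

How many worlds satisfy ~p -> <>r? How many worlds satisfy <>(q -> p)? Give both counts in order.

For ~p -> <>r:
w0: ~p is T, <>r is F. ✗
w1: ~p is F, <>r is F. ✓
w2: ~p is F, <>r is F. ✓
w3: ~p is F, <>r is F. ✓
w4: ~p is T, <>r is T. ✓
w5: ~p is F, <>r is F. ✓
w6: ~p is F, <>r is F. ✓
w7: ~p is F, <>r is T. ✓
— 7 worlds.
For <>(q -> p):
w0: successors {w1}; q -> p there: w1:T. ✓
w1: successors {w2}; q -> p there: w2:T. ✓
w2: successors {w3}; q -> p there: w3:T. ✓
w3: successors {w4}; q -> p there: w4:F. ✗
w4: successors {w3, w4, w5}; q -> p there: w3:T, w4:F, w5:T. ✓
w5: successors {w6}; q -> p there: w6:T. ✓
w6: successors {w7}; q -> p there: w7:T. ✓
w7: successors {w0}; q -> p there: w0:T. ✓
— 7 worlds.

7 and 7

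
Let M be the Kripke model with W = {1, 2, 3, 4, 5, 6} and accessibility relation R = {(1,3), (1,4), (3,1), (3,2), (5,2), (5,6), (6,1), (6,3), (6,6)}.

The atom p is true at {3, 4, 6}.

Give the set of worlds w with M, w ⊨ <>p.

{1, 5, 6}

1: successors {3, 4}; p there: 3:T, 4:T. ✓
2: no successors, so <>p fails. ✗
3: successors {1, 2}; p there: 1:F, 2:F. ✗
4: no successors, so <>p fails. ✗
5: successors {2, 6}; p there: 2:F, 6:T. ✓
6: successors {1, 3, 6}; p there: 1:F, 3:T, 6:T. ✓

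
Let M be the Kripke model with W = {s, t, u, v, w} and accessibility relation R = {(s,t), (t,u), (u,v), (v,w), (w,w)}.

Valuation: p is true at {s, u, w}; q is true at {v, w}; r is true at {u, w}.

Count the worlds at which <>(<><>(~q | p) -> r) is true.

s: successors {t}; <><>(~q | p) -> r there: t:T. ✓
t: successors {u}; <><>(~q | p) -> r there: u:T. ✓
u: successors {v}; <><>(~q | p) -> r there: v:F. ✗
v: successors {w}; <><>(~q | p) -> r there: w:T. ✓
w: successors {w}; <><>(~q | p) -> r there: w:T. ✓
Satisfying worlds: {s, t, v, w}.

4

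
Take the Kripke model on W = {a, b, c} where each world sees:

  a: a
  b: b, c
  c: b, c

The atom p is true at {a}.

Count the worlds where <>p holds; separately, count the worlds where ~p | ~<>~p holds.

1 and 3

For <>p:
a: successors {a}; p there: a:T. ✓
b: successors {b, c}; p there: b:F, c:F. ✗
c: successors {b, c}; p there: b:F, c:F. ✗
— 1 world.
For ~p | ~<>~p:
a: ~p is F, ~<>~p is T. ✓
b: ~p is T, ~<>~p is F. ✓
c: ~p is T, ~<>~p is F. ✓
— 3 worlds.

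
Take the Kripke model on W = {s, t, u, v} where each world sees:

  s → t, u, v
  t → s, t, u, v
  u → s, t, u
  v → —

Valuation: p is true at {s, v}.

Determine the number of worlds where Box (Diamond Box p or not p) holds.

s: successors {t, u, v}; Diamond Box p or not p there: t:T, u:T, v:F. ✗
t: successors {s, t, u, v}; Diamond Box p or not p there: s:T, t:T, u:T, v:F. ✗
u: successors {s, t, u}; Diamond Box p or not p there: s:T, t:T, u:T. ✓
v: no successors, so Box (Diamond Box p or not p) holds vacuously. ✓
Satisfying worlds: {u, v}.

2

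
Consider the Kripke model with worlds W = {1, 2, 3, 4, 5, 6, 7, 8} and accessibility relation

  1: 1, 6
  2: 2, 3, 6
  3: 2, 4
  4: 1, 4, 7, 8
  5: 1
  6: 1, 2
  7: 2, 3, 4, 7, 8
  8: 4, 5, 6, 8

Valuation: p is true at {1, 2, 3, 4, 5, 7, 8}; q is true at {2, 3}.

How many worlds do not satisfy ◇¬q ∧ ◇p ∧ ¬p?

1: ◇¬q is T, ◇p ∧ ¬p is F. ✗
2: ◇¬q is T, ◇p ∧ ¬p is F. ✗
3: ◇¬q is T, ◇p ∧ ¬p is F. ✗
4: ◇¬q is T, ◇p ∧ ¬p is F. ✗
5: ◇¬q is T, ◇p ∧ ¬p is F. ✗
6: ◇¬q is T, ◇p ∧ ¬p is T. ✓
7: ◇¬q is T, ◇p ∧ ¬p is F. ✗
8: ◇¬q is T, ◇p ∧ ¬p is F. ✗
Satisfying worlds: {6}.
So ◇¬q ∧ ◇p ∧ ¬p fails at the other 7 worlds.

7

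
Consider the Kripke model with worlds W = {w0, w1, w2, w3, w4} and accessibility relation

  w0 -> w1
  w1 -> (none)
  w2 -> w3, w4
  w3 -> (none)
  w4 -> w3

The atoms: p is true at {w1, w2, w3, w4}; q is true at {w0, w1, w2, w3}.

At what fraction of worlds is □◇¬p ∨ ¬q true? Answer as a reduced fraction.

w0: □◇¬p is F, ¬q is F. ✗
w1: □◇¬p is T, ¬q is F. ✓
w2: □◇¬p is F, ¬q is F. ✗
w3: □◇¬p is T, ¬q is F. ✓
w4: □◇¬p is F, ¬q is T. ✓
That's 3 of 5 worlds, so 3/5.

3/5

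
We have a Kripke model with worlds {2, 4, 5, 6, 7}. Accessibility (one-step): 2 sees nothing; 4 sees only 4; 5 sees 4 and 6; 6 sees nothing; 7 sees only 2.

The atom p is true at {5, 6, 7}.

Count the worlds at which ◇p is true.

1

2: no successors, so ◇p fails. ✗
4: successors {4}; p there: 4:F. ✗
5: successors {4, 6}; p there: 4:F, 6:T. ✓
6: no successors, so ◇p fails. ✗
7: successors {2}; p there: 2:F. ✗
Satisfying worlds: {5}.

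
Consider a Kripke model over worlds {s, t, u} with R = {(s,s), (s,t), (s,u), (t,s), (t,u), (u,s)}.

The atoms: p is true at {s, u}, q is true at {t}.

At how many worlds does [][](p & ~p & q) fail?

s: successors {s, t, u}; [](p & ~p & q) there: s:F, t:F, u:F. ✗
t: successors {s, u}; [](p & ~p & q) there: s:F, u:F. ✗
u: successors {s}; [](p & ~p & q) there: s:F. ✗
Satisfying worlds: ∅.
So [][](p & ~p & q) fails at the other 3 worlds.

3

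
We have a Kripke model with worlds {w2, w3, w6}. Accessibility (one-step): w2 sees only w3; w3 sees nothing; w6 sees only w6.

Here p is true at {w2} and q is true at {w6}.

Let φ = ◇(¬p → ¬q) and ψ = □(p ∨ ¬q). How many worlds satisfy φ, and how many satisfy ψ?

1 and 2

For ◇(¬p → ¬q):
w2: successors {w3}; ¬p → ¬q there: w3:T. ✓
w3: no successors, so ◇(¬p → ¬q) fails. ✗
w6: successors {w6}; ¬p → ¬q there: w6:F. ✗
— 1 world.
For □(p ∨ ¬q):
w2: successors {w3}; p ∨ ¬q there: w3:T. ✓
w3: no successors, so □(p ∨ ¬q) holds vacuously. ✓
w6: successors {w6}; p ∨ ¬q there: w6:F. ✗
— 2 worlds.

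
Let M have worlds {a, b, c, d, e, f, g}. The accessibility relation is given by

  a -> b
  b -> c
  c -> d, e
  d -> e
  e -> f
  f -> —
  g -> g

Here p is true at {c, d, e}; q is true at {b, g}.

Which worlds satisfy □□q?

a: successors {b}; □q there: b:F. ✗
b: successors {c}; □q there: c:F. ✗
c: successors {d, e}; □q there: d:F, e:F. ✗
d: successors {e}; □q there: e:F. ✗
e: successors {f}; □q there: f:T. ✓
f: no successors, so □□q holds vacuously. ✓
g: successors {g}; □q there: g:T. ✓

{e, f, g}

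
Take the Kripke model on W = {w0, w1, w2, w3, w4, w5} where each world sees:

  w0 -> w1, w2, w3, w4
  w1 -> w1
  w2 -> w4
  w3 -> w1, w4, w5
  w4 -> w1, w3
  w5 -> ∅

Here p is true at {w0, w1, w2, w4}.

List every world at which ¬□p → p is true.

w0: ¬□p is T, p is T. ✓
w1: ¬□p is F, p is T. ✓
w2: ¬□p is F, p is T. ✓
w3: ¬□p is T, p is F. ✗
w4: ¬□p is T, p is T. ✓
w5: ¬□p is F, p is F. ✓

{w0, w1, w2, w4, w5}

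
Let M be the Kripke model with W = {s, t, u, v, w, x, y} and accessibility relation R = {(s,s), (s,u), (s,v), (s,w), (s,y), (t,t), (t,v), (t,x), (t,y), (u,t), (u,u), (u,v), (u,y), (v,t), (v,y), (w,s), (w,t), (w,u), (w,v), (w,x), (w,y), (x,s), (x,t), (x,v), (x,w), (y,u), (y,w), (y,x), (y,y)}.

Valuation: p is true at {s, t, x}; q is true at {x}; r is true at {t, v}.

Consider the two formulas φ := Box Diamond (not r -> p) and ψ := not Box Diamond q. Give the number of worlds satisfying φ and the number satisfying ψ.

7 and 6

For Box Diamond (not r -> p):
s: successors {s, u, v, w, y}; Diamond (not r -> p) there: s:T, u:T, v:T, w:T, y:T. ✓
t: successors {t, v, x, y}; Diamond (not r -> p) there: t:T, v:T, x:T, y:T. ✓
u: successors {t, u, v, y}; Diamond (not r -> p) there: t:T, u:T, v:T, y:T. ✓
v: successors {t, y}; Diamond (not r -> p) there: t:T, y:T. ✓
w: successors {s, t, u, v, x, y}; Diamond (not r -> p) there: s:T, t:T, u:T, v:T, x:T, y:T. ✓
x: successors {s, t, v, w}; Diamond (not r -> p) there: s:T, t:T, v:T, w:T. ✓
y: successors {u, w, x, y}; Diamond (not r -> p) there: u:T, w:T, x:T, y:T. ✓
— 7 worlds.
For not Box Diamond q:
s: Box Diamond q is F. ✓
t: Box Diamond q is F. ✓
u: Box Diamond q is F. ✓
v: Box Diamond q is T. ✗
w: Box Diamond q is F. ✓
x: Box Diamond q is F. ✓
y: Box Diamond q is F. ✓
— 6 worlds.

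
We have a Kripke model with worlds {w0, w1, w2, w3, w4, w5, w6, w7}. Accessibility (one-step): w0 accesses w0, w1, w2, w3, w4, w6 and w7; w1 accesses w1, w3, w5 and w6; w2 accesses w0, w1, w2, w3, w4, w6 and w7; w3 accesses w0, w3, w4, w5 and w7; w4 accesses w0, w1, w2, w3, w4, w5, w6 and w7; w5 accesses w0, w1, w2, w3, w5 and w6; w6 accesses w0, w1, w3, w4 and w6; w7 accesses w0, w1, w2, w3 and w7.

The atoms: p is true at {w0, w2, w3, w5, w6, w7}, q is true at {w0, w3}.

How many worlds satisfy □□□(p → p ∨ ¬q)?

w0: successors {w0, w1, w2, w3, w4, w6, w7}; □□(p → p ∨ ¬q) there: w0:T, w1:T, w2:T, w3:T, w4:T, w6:T, w7:T. ✓
w1: successors {w1, w3, w5, w6}; □□(p → p ∨ ¬q) there: w1:T, w3:T, w5:T, w6:T. ✓
w2: successors {w0, w1, w2, w3, w4, w6, w7}; □□(p → p ∨ ¬q) there: w0:T, w1:T, w2:T, w3:T, w4:T, w6:T, w7:T. ✓
w3: successors {w0, w3, w4, w5, w7}; □□(p → p ∨ ¬q) there: w0:T, w3:T, w4:T, w5:T, w7:T. ✓
w4: successors {w0, w1, w2, w3, w4, w5, w6, w7}; □□(p → p ∨ ¬q) there: w0:T, w1:T, w2:T, w3:T, w4:T, w5:T, w6:T, w7:T. ✓
w5: successors {w0, w1, w2, w3, w5, w6}; □□(p → p ∨ ¬q) there: w0:T, w1:T, w2:T, w3:T, w5:T, w6:T. ✓
w6: successors {w0, w1, w3, w4, w6}; □□(p → p ∨ ¬q) there: w0:T, w1:T, w3:T, w4:T, w6:T. ✓
w7: successors {w0, w1, w2, w3, w7}; □□(p → p ∨ ¬q) there: w0:T, w1:T, w2:T, w3:T, w7:T. ✓
Satisfying worlds: {w0, w1, w2, w3, w4, w5, w6, w7}.

8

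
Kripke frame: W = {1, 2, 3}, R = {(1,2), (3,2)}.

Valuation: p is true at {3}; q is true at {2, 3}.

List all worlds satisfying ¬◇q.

1: ◇q is T. ✗
2: ◇q is F. ✓
3: ◇q is T. ✗

{2}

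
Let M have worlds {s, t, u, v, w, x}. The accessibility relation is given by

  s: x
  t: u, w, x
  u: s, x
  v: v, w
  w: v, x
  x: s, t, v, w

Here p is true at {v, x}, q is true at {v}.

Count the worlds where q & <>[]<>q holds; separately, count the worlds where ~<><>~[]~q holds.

For q & <>[]<>q:
s: q is F, <>[]<>q is F. ✗
t: q is F, <>[]<>q is T. ✗
u: q is F, <>[]<>q is T. ✗
v: q is T, <>[]<>q is T. ✓
w: q is F, <>[]<>q is T. ✗
x: q is F, <>[]<>q is T. ✗
— 1 world.
For ~<><>~[]~q:
s: <><>~[]~q is T. ✗
t: <><>~[]~q is T. ✗
u: <><>~[]~q is T. ✗
v: <><>~[]~q is T. ✗
w: <><>~[]~q is T. ✗
x: <><>~[]~q is T. ✗
— 0 worlds.

1 and 0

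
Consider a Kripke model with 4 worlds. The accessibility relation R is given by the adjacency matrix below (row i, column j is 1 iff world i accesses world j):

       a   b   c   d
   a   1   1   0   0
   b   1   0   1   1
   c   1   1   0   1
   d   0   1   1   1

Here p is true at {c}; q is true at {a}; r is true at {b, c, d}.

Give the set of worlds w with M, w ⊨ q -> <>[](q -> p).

{b, c, d}

a: q is T, <>[](q -> p) is F. ✗
b: q is F, <>[](q -> p) is T. ✓
c: q is F, <>[](q -> p) is T. ✓
d: q is F, <>[](q -> p) is T. ✓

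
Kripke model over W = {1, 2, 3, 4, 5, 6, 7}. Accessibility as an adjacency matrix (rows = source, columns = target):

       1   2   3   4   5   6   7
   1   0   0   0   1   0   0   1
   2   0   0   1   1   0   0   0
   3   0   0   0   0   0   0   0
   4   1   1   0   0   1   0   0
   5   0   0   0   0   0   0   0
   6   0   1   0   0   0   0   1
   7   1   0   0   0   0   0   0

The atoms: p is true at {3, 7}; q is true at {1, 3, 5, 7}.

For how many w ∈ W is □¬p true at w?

1: successors {4, 7}; ¬p there: 4:T, 7:F. ✗
2: successors {3, 4}; ¬p there: 3:F, 4:T. ✗
3: no successors, so □¬p holds vacuously. ✓
4: successors {1, 2, 5}; ¬p there: 1:T, 2:T, 5:T. ✓
5: no successors, so □¬p holds vacuously. ✓
6: successors {2, 7}; ¬p there: 2:T, 7:F. ✗
7: successors {1}; ¬p there: 1:T. ✓
Satisfying worlds: {3, 4, 5, 7}.

4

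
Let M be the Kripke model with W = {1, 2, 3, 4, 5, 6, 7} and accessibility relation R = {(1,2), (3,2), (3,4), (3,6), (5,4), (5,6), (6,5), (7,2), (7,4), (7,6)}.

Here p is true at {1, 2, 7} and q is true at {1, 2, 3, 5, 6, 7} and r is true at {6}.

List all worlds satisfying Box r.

{2, 4}

1: successors {2}; r there: 2:F. ✗
2: no successors, so Box r holds vacuously. ✓
3: successors {2, 4, 6}; r there: 2:F, 4:F, 6:T. ✗
4: no successors, so Box r holds vacuously. ✓
5: successors {4, 6}; r there: 4:F, 6:T. ✗
6: successors {5}; r there: 5:F. ✗
7: successors {2, 4, 6}; r there: 2:F, 4:F, 6:T. ✗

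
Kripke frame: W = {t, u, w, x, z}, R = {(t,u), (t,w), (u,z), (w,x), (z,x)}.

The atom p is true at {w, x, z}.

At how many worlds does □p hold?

t: successors {u, w}; p there: u:F, w:T. ✗
u: successors {z}; p there: z:T. ✓
w: successors {x}; p there: x:T. ✓
x: no successors, so □p holds vacuously. ✓
z: successors {x}; p there: x:T. ✓
Satisfying worlds: {u, w, x, z}.

4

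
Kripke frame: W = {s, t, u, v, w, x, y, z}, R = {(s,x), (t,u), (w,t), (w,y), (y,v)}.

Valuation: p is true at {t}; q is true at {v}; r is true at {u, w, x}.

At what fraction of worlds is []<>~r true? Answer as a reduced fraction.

1/2

s: successors {x}; <>~r there: x:F. ✗
t: successors {u}; <>~r there: u:F. ✗
u: no successors, so []<>~r holds vacuously. ✓
v: no successors, so []<>~r holds vacuously. ✓
w: successors {t, y}; <>~r there: t:F, y:T. ✗
x: no successors, so []<>~r holds vacuously. ✓
y: successors {v}; <>~r there: v:F. ✗
z: no successors, so []<>~r holds vacuously. ✓
That's 4 of 8 worlds, so 4/8 = 1/2.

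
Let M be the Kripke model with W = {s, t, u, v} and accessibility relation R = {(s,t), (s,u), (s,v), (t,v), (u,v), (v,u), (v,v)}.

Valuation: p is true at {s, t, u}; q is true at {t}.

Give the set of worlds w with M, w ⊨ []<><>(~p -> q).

s: successors {t, u, v}; <><>(~p -> q) there: t:T, u:T, v:T. ✓
t: successors {v}; <><>(~p -> q) there: v:T. ✓
u: successors {v}; <><>(~p -> q) there: v:T. ✓
v: successors {u, v}; <><>(~p -> q) there: u:T, v:T. ✓

{s, t, u, v}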